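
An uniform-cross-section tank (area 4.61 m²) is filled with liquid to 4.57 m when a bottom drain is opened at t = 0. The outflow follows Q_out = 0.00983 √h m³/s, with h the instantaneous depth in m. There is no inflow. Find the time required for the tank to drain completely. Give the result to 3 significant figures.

2010 s

With no inflow, A dh/dt = −0.00983 √h.
This is separable: 2 d(√h)/dt = −0.00983/A, so √h = √h₀ − (0.00983/(2A)) t.
Set h = 0: 2√h₀ = (0.00983/A) t_empty ⇒ t_empty = 2A√h₀/0.00983.
t_empty = 2·4.61·√4.57/0.00983 = 9.2200·2.1378/0.00983 = 2005.1 s.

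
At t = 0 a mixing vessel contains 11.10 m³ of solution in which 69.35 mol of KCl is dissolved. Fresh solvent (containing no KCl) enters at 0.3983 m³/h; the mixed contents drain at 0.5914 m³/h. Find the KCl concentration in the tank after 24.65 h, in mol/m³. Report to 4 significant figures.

Total volume: dV/dt = Q_in − Q_out = -0.193100 m³/h, so V(t) = 11.10 − 0.193100 t and V(24.65) = 6.34008 m³.
No KCl enters, so dm/dt = −Q_out · (m/V).
dm/m = −Q_out dt/(V₀ − 0.193100 t); integrating gives ln(m/m₀) = −(Q_out/(Q_in−Q_out)) ln(V/V₀).
m = m₀ (V₀/V)^(Q_out/(Q_in−Q_out)) = 69.35 × (11.10/6.34008)^(-3.06266) = 12.4773 mol.
C = m/V = 12.4773/6.34008 = 1.96801 mol/m³.

1.968 mol/m³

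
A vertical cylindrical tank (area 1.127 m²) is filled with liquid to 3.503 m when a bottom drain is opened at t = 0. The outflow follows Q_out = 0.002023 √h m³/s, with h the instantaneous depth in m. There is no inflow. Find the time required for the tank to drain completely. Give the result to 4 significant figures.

A dh/dt = −Q_out = −0.002023 √h.
Separate and integrate: 2(√h − √h₀) = −(0.002023/A) t.
Tank is empty when √h = 0: t_empty = 2A√h₀/0.002023.
t_empty = 2·1.127·√3.503/0.002023 = 2.25400·1.87163/0.002023 = 2085.35 s.

2085 s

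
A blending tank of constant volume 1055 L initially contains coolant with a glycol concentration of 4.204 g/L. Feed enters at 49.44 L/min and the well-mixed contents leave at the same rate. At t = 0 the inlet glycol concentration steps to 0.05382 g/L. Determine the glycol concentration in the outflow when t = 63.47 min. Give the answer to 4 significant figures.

0.2658 g/L

Mass balance on the solute (V constant): V dC/dt = Q(C_in − C).
So dC/dt = (C_in − C)/τ with τ = V/Q = 1055/49.44 = 21.3390 min.
Integrating: C(t) = C_in + (C₀ − C_in) e^(−t/τ).
C(63.47) = 0.05382 + (4.204 − 0.05382)·e^(−63.47/21.3390) = 0.05382 + (4.15018)·0.0510798 = 0.265810 g/L.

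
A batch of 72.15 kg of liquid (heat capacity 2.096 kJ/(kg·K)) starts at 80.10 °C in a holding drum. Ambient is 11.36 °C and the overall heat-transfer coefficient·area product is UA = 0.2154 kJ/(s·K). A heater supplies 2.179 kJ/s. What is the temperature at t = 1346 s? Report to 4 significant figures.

30.10 °C

Lumped-capacitance energy balance: M c_p dT/dt = UA(T_amb − T) + Q̇.
dT/dt = (T_ss − T)/τ with T_ss = T_amb + Q̇/UA = 11.36 + 2.179/0.2154 = 21.4761 °C, τ = M c_p/UA = 72.15·2.096/0.2154 = 702.072 s.
Solution: T(t) = T_ss + (T₀ − T_ss) e^(−t/τ).
T(1346) = 21.4761 + (58.6239)·0.147021 = 30.0950 °C.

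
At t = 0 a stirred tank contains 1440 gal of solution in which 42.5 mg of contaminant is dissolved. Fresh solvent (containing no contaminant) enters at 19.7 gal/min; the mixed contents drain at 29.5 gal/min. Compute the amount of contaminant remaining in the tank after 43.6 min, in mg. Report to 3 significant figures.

14.7 mg

Let m(t) be the amount of contaminant. Volume: V(t) = V₀ + (Q_in − Q_out) t = 1440 − 9.8000 t; V(43.6) = 1012.7 gal.
No contaminant enters, so dm/dt = −Q_out · (m/V).
Separate: dm/m = −Q_out dt/V(t) ⇒ ln(m/m₀) = −(Q_out/(Q_in−Q_out)) ln(V/V₀).
m = m₀ (V₀/V)^(Q_out/(Q_in−Q_out)) = 42.5 × (1440/1012.7)^(-3.0102) = 14.730 mg.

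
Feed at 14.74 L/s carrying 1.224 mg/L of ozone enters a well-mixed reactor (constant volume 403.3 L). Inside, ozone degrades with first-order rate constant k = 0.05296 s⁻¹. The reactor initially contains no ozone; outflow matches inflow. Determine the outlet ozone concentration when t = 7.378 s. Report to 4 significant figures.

V dC/dt = Q(C_in − C) − k V C.
This is linear with rate a = Q/V + k = 0.0895085 s⁻¹.
C_ss = Q C_in/(Q + kV) = 0.499789 mg/L; C(t) = C_ss + (C₀ − C_ss) e^(−a t).
C(7.378) = 0.499789 + (-0.499789)·e^(−0.0895085·7.378) = 0.499789 + (-0.499789)·0.516648 = 0.241574 mg/L.

0.2416 mg/L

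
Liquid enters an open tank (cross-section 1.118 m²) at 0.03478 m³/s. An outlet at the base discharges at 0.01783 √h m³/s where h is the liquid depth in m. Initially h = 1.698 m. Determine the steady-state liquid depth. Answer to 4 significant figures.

3.805 m

A dh/dt = Q_in − 0.01783 √h. Steady state requires inflow = outflow:
Q_in = 0.01783 √h_ss ⇒ √h_ss = 0.03478/0.01783 = 1.95064.
h_ss = 1.95064² = 3.80502 m. (Since h₀ = 1.698 m < h_ss, the level will rise toward this value.)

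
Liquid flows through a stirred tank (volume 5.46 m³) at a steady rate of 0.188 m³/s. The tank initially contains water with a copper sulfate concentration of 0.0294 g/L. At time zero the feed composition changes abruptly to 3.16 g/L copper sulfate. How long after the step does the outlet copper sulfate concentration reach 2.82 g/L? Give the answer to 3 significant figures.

Species balance: V dC/dt = Q(C_in − C) ⇒ τ = V/Q = 29.043 s.
C(t) = C_in + (C₀ − C_in) e^(−t/τ). Set C = 2.82 and solve for t:
e^(−t/τ) = (C − C_in)/(C₀ − C_in) = (2.82 − 3.16)/(0.0294 − 3.16) = 0.10861
t = −τ ln(…) = 29.043 × 2.2200 = 64.475 s.

64.5 s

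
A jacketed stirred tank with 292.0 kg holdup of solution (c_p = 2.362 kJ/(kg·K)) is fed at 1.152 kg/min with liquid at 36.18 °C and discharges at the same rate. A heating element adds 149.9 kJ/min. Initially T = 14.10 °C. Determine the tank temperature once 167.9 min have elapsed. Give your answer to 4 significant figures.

M c_p dT/dt = ṁ c_p (T_in − T) + Q̇.
τ = M/ṁ = 253.472 min; T_ss = T_in + Q̇/(ṁ c_p) = 36.18 + 149.9/(1.152·2.362) = 91.2696 °C.
Solution: T(t) = T_ss + (T₀ − T_ss) e^(−t/τ).
T(167.9) = 91.2696 + (-77.1696)·e^(−167.9/253.472) = 91.2696 + (-77.1696)·0.515612 = 51.4800 °C.

51.48 °C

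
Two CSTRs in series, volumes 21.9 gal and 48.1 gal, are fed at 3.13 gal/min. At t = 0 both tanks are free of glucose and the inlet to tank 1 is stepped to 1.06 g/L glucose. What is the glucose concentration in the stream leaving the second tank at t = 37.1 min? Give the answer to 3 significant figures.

Each tank obeys Vᵢ dCᵢ/dt = Q(Cᵢ₋₁ − Cᵢ), so τᵢ = Vᵢ/Q.
τ₁ = 21.9/3.13 = 6.9968 min; τ₂ = 48.1/3.13 = 15.367 min.
Tank 1: C₁ = C_in(1 − e^(−t/τ₁)). Tank 2 (τ₁ ≠ τ₂): C₂ = C_in[1 − (τ₁ e^(−t/τ₁) − τ₂ e^(−t/τ₂))/(τ₁ − τ₂)].
At t = 37.1: e^(−t/τ₁) = 0.0049795, e^(−t/τ₂) = 0.089439.
C₂ = 1.06·[1 − (6.9968·0.0049795 − 15.367·0.089439)/(-8.3706)] = 1.06·0.83996 = 0.89036 g/L.

0.890 g/L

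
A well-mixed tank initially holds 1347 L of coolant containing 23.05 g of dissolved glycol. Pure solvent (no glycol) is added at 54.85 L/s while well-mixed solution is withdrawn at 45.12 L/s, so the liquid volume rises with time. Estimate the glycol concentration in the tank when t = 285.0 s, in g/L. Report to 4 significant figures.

Total volume: dV/dt = Q_in − Q_out = 9.73000 L/s, so V(t) = 1347 + 9.73000 t and V(285.0) = 4120.05 L.
No glycol enters, so dm/dt = −Q_out · (m/V).
Separate: dm/m = −Q_out dt/V(t) ⇒ ln(m/m₀) = −(Q_out/(Q_in−Q_out)) ln(V/V₀).
m = m₀ (V₀/V)^(Q_out/(Q_in−Q_out)) = 23.05 × (1347/4120.05)^(4.63720) = 0.129165 g.
C = m/V = 0.129165/4120.05 = 3.13505e-05 g/L.

3.135e-05 g/L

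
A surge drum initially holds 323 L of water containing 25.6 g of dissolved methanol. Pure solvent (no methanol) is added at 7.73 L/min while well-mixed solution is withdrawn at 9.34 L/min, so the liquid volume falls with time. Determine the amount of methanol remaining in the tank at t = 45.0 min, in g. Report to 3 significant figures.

Let m(t) be the amount of methanol. Volume: V(t) = V₀ + (Q_in − Q_out) t = 323 − 1.6100 t; V(45.0) = 250.55 L.
Solute balance: dm/dt = 0 − Q_out C = −Q_out m/V(t).
Separate: dm/m = −Q_out dt/V(t) ⇒ ln(m/m₀) = −(Q_out/(Q_in−Q_out)) ln(V/V₀).
m = m₀ (V₀/V)^(Q_out/(Q_in−Q_out)) = 25.6 × (323/250.55)^(-5.8012) = 5.8656 g.

5.87 g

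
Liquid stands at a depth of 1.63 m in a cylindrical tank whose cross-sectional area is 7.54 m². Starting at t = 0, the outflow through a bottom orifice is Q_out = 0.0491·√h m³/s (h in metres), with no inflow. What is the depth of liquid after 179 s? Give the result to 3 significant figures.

0.481 m

A dh/dt = −Q_out = −0.0491 √h.
Separate and integrate: 2(√h − √h₀) = −(0.0491/A) t.
√h = √1.63 − 0.0491·179/(2·7.54) = 1.2767 − 0.58282 = 0.69390.
h = 0.69390² = 0.48149 m.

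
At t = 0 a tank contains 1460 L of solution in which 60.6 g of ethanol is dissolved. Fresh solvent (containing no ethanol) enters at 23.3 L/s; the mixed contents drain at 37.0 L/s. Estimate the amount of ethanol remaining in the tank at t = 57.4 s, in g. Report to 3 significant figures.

Total volume: dV/dt = Q_in − Q_out = -13.700 L/s, so V(t) = 1460 − 13.700 t and V(57.4) = 673.62 L.
Solute balance: dm/dt = 0 − Q_out C = −Q_out m/V(t).
Separate: dm/m = −Q_out dt/V(t) ⇒ ln(m/m₀) = −(Q_out/(Q_in−Q_out)) ln(V/V₀).
m = m₀ (V₀/V)^(Q_out/(Q_in−Q_out)) = 60.6 × (1460/673.62)^(-2.7007) = 7.5023 g.

7.50 g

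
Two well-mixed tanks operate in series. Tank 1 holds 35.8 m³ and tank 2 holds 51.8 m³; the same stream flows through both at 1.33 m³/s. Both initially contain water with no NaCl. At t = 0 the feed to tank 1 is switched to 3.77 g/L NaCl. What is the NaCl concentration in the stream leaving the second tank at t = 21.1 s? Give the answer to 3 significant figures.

Time constants: τᵢ = Vᵢ/Q for each well-mixed tank.
τ₁ = 35.8/1.33 = 26.917 s; τ₂ = 51.8/1.33 = 38.947 s.
Tank 1: C₁ = C_in(1 − e^(−t/τ₁)). Tank 2 (τ₁ ≠ τ₂): C₂ = C_in[1 − (τ₁ e^(−t/τ₁) − τ₂ e^(−t/τ₂))/(τ₁ − τ₂)].
At t = 21.1: e^(−t/τ₁) = 0.45663, e^(−t/τ₂) = 0.58173.
C₂ = 3.77·[1 − (26.917·0.45663 − 38.947·0.58173)/(-12.030)] = 3.77·0.13837 = 0.52167 g/L.

0.522 g/L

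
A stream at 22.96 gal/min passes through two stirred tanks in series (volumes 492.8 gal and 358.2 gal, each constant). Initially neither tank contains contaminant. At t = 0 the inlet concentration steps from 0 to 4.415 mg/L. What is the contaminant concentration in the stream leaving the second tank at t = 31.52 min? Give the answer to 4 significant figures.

2.251 mg/L

Time constants: τᵢ = Vᵢ/Q for each well-mixed tank.
τ₁ = 492.8/22.96 = 21.4634 min; τ₂ = 358.2/22.96 = 15.6010 min.
Tank 1: C₁ = C_in(1 − e^(−t/τ₁)). Tank 2 (τ₁ ≠ τ₂): C₂ = C_in[1 − (τ₁ e^(−t/τ₁) − τ₂ e^(−t/τ₂))/(τ₁ − τ₂)].
At t = 31.52: e^(−t/τ₁) = 0.230260, e^(−t/τ₂) = 0.132605.
C₂ = 4.415·[1 − (21.4634·0.230260 − 15.6010·0.132605)/(5.86237)] = 4.415·0.509859 = 2.25103 mg/L.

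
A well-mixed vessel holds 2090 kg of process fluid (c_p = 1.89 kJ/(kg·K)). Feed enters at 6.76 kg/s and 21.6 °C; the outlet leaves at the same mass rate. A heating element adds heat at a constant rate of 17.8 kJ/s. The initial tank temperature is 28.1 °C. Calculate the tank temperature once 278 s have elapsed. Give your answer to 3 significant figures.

25.1 °C

M c_p dT/dt = ṁ c_p (T_in − T) + Q̇.
τ = M/ṁ = 309.17 s; T_ss = T_in + Q̇/(ṁ c_p) = 21.6 + 17.8/(6.76·1.89) = 22.993 °C.
Integrating: T(t) = T_ss + (T₀ − T_ss) e^(−t/τ).
T(278) = 22.993 + (5.1068)·e^(−278/309.17) = 22.993 + (5.1068)·0.40690 = 25.071 °C.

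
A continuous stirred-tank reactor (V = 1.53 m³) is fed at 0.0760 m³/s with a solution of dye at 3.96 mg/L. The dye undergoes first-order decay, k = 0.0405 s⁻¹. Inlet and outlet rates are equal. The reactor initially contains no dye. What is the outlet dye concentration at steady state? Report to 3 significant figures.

Accumulation = in − out − consumed: V dC/dt = Q C_in − Q C − k V C.
Steady state (dC/dt = 0): C_ss = Q C_in/(Q + kV) = C_in/(1 + kV/Q).
C_ss = 0.0760·3.96/(0.0760 + 0.0405·1.53) = 0.30096/0.13797 = 2.1814 mg/L.

2.18 mg/L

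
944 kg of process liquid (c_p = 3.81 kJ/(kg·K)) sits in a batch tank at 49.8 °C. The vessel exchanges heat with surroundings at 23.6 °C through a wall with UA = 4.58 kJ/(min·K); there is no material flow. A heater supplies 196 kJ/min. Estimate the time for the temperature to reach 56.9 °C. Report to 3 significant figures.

Lumped-capacitance energy balance: M c_p dT/dt = UA(T_amb − T) + Q̇.
τ = M c_p/UA = 785.29 min; T_ss = T_amb + Q̇/UA = 23.6 + 196/4.58 = 66.395 °C.
T(t) = T_ss + (T₀ − T_ss)e^(−t/τ); set T = 56.9:
t = −τ ln[(T − T_ss)/(T₀ − T_ss)] = −785.29 · ln(0.57215) = 438.47 min.

438 min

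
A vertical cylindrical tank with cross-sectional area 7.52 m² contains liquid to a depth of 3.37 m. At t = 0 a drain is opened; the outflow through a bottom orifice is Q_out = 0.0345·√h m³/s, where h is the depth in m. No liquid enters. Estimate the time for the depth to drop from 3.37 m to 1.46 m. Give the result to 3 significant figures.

274 s

A dh/dt = −Q_out = −0.0345 √h.
This is separable: 2 d(√h)/dt = −0.0345/A, so √h = √h₀ − (0.0345/(2A)) t.
t = 2A(√h₀ − √h)/0.0345 = 2·7.52·(√3.37 − √1.46)/0.0345
  = 15.040 × (1.8358 − 1.2083) / 0.0345 = 273.53 s.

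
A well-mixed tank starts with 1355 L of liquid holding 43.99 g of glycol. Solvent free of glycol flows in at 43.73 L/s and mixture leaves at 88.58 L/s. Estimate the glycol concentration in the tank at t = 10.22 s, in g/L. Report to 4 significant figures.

Let m(t) be the amount of glycol. Volume: V(t) = V₀ + (Q_in − Q_out) t = 1355 − 44.8500 t; V(10.22) = 896.633 L.
Species balance (pure solvent in): dm/dt = −Q_out · m/V(t).
dm/m = −Q_out dt/(V₀ − 44.8500 t); integrating gives ln(m/m₀) = −(Q_out/(Q_in−Q_out)) ln(V/V₀).
m = m₀ (V₀/V)^(Q_out/(Q_in−Q_out)) = 43.99 × (1355/896.633)^(-1.97503) = 19.4618 g.
C = m/V = 19.4618/896.633 = 0.0217054 g/L.

0.02171 g/L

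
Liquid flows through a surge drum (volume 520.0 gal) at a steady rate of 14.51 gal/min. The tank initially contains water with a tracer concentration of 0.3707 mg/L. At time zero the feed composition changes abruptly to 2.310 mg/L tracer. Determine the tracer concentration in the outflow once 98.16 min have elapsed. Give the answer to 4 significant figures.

2.185 mg/L

Species balance on the tank: V dC/dt = Q(C_in − C).
Rewrite as dC/dt + C/τ = C_in/τ, τ = V/Q = 35.8374 min.
This is linear first-order; C(t) = C_in + (C₀ − C_in) e^(−t/τ).
C(98.16) = 2.310 + (0.3707 − 2.310)·e^(−98.16/35.8374) = 2.310 + (-1.93930)·0.0646323 = 2.18466 mg/L.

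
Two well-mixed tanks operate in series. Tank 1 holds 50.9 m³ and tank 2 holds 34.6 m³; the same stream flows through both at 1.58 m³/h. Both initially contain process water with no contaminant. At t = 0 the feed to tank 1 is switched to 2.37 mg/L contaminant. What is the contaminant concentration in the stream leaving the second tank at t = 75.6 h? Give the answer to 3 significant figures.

Time constants: τᵢ = Vᵢ/Q for each well-mixed tank.
τ₁ = 50.9/1.58 = 32.215 h; τ₂ = 34.6/1.58 = 21.899 h.
Solving the cascade with C₁(0)=C₂(0)=0 gives C₂(t) = C_in[1 − (τ₁ e^(−t/τ₁) − τ₂ e^(−t/τ₂))/(τ₁ − τ₂)].
At t = 75.6: e^(−t/τ₁) = 0.095683, e^(−t/τ₂) = 0.031674.
C₂ = 2.37·[1 − (32.215·0.095683 − 21.899·0.031674)/(10.316)] = 2.37·0.76845 = 1.8212 mg/L.

1.82 mg/L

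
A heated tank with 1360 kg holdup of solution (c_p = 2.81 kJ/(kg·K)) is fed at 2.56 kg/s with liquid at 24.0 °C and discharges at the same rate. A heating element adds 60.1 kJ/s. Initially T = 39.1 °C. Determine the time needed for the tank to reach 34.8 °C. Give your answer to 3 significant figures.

M c_p dT/dt = ṁ c_p (T_in − T) + Q̇.
τ = M/ṁ = 531.25 s; T_ss = T_in + Q̇/(ṁ c_p) = 32.355 °C.
T(t) = T_ss + (T₀ − T_ss) e^(−t/τ). Set T = 34.8:
e^(−t/τ) = (34.8 − 32.355)/(39.1 − 32.355) = 0.36252
t = −531.25 · ln(0.36252) = 539.04 s.

539 s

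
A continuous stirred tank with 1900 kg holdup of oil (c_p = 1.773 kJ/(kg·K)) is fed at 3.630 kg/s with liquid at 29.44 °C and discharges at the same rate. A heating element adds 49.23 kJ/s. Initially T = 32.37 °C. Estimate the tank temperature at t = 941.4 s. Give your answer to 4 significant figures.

36.31 °C

Unsteady energy balance on the tank contents: M c_p dT/dt = ṁ c_p (T_in − T) + 49.23.
Rearrange: dT/dt = (T_ss − T)/τ with τ = M/ṁ = 523.416 s and T_ss = T_in + Q̇/(ṁ c_p) = 37.0892 °C.
Integrating: T(t) = T_ss + (T₀ − T_ss) e^(−t/τ).
T(941.4) = 37.0892 + (-4.71917)·e^(−941.4/523.416) = 37.0892 + (-4.71917)·0.165536 = 36.3080 °C.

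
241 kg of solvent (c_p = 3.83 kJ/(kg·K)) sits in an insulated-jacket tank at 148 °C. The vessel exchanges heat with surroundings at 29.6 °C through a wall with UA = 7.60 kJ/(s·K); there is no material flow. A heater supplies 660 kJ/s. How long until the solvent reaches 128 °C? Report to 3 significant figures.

122 s

M c_p dT/dt = −UA(T − T_amb) + Q̇.
τ = M c_p/UA = 121.45 s; T_ss = T_amb + Q̇/UA = 29.6 + 660/7.60 = 116.44 °C.
T(t) = T_ss + (T₀ − T_ss)e^(−t/τ); set T = 128:
t = −τ ln[(T − T_ss)/(T₀ − T_ss)] = −121.45 · ln(0.36624) = 121.99 s.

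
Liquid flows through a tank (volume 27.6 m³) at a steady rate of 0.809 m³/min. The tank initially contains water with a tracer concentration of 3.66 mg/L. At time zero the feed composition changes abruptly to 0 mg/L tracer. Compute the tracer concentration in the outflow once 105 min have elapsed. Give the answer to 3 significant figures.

Species balance on the tank: V dC/dt = Q(C_in − C).
So dC/dt = (C_in − C)/τ with τ = V/Q = 27.6/0.809 = 34.116 min.
Solution: C(t) = C_in + (C₀ − C_in) e^(−t/τ).
C(105) = 0 + (3.66 − 0)·e^(−105/34.116) = 0 + (3.6600)·0.046064 = 0.16860 mg/L.

0.169 mg/L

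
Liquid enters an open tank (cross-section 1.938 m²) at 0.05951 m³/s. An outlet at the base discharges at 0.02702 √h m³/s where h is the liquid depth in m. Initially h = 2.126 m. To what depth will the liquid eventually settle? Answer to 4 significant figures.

Mass balance (ρ constant): A dh/dt = Q_in − 0.02702 √h. At steady state dh/dt = 0:
Q_in = 0.02702 √h_ss ⇒ √h_ss = 0.05951/0.02702 = 2.20244.
h_ss = 2.20244² = 4.85075 m. (Since h₀ = 2.126 m < h_ss, the level will rise toward this value.)

4.851 m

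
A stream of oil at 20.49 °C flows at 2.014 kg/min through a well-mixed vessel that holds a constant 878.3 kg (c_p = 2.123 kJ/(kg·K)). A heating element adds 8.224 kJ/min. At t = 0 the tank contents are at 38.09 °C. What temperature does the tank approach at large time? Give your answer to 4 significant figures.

M c_p dT/dt = ṁ c_p (T_in − T) + Q̇.
At steady state dT/dt = 0 ⇒ T_ss = T_in + Q̇/(ṁ c_p) = 20.49 + 8.224/(2.014·2.123) = 22.4134 °C.

22.41 °C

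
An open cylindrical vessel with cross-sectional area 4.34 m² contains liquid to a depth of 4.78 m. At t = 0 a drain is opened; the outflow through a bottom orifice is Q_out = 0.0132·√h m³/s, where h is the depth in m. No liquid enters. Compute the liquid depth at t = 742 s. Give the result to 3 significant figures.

1.12 m

With no inflow, A dh/dt = −0.0132 √h.
This is separable: 2 d(√h)/dt = −0.0132/A, so √h = √h₀ − (0.0132/(2A)) t.
√h = √4.78 − 0.0132·742/(2·4.34) = 2.1863 − 1.1284 = 1.0579.
h = 1.0579² = 1.1192 m.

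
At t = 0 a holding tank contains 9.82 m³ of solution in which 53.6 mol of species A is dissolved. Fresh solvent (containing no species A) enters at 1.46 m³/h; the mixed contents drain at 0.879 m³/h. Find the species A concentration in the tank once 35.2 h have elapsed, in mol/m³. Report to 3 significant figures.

0.322 mol/m³

Let m(t) be the amount of species A. Volume: V(t) = V₀ + (Q_in − Q_out) t = 9.82 + 0.58100 t; V(35.2) = 30.271 m³.
Solute balance: dm/dt = 0 − Q_out C = −Q_out m/V(t).
dm/m = −Q_out dt/(V₀ + 0.58100 t); integrating gives ln(m/m₀) = −(Q_out/(Q_in−Q_out)) ln(V/V₀).
m = m₀ (V₀/V)^(Q_out/(Q_in−Q_out)) = 53.6 × (9.82/30.271)^(1.5129) = 9.7606 mol.
C = m/V = 9.7606/30.271 = 0.32244 mol/m³.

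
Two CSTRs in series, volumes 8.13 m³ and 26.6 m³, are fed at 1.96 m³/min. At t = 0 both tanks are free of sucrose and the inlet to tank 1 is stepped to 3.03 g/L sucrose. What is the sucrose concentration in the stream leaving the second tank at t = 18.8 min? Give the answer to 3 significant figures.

1.95 g/L

Time constants: τᵢ = Vᵢ/Q for each well-mixed tank.
τ₁ = 8.13/1.96 = 4.1480 min; τ₂ = 26.6/1.96 = 13.571 min.
Tank 1: C₁ = C_in(1 − e^(−t/τ₁)). Tank 2 (τ₁ ≠ τ₂): C₂ = C_in[1 − (τ₁ e^(−t/τ₁) − τ₂ e^(−t/τ₂))/(τ₁ − τ₂)].
At t = 18.8: e^(−t/τ₁) = 0.010755, e^(−t/τ₂) = 0.25026.
C₂ = 3.03·[1 − (4.1480·0.010755 − 13.571·0.25026)/(-9.4235)] = 3.03·0.64432 = 1.9523 g/L.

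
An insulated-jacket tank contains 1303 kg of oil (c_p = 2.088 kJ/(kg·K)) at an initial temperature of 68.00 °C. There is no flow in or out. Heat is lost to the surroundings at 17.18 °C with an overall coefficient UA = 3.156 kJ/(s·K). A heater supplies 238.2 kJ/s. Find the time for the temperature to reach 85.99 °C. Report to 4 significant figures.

1128 s

Lumped-capacitance energy balance: M c_p dT/dt = UA(T_amb − T) + Q̇.
τ = M c_p/UA = 862.061 s; T_ss = T_amb + Q̇/UA = 17.18 + 238.2/3.156 = 92.6553 °C.
T(t) = T_ss + (T₀ − T_ss)e^(−t/τ); set T = 85.99:
t = −τ ln[(T − T_ss)/(T₀ − T_ss)] = −862.061 · ln(0.270339) = 1127.64 s.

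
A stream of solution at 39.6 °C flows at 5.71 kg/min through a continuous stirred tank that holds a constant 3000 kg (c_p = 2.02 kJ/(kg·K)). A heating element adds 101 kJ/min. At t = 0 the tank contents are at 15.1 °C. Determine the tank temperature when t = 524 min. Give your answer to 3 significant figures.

36.1 °C

First-law balance (no shaft work): M c_p dT/dt = ṁ c_p (T_in − T) + 101.
τ = M/ṁ = 525.39 min; T_ss = T_in + Q̇/(ṁ c_p) = 39.6 + 101/(5.71·2.02) = 48.357 °C.
Integrating: T(t) = T_ss + (T₀ − T_ss) e^(−t/τ).
T(524) = 48.357 + (-33.257)·e^(−524/525.39) = 48.357 + (-33.257)·0.36886 = 36.090 °C.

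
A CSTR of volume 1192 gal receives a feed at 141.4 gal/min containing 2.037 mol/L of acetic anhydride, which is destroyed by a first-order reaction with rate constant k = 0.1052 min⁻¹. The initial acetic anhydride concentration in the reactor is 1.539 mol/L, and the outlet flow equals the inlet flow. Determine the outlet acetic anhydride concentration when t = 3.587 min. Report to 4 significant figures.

V dC/dt = Q(C_in − C) − k V C.
dC/dt = (Q/V) C_in − (Q/V + k) C; effective rate a = Q/V + k = 0.118624 + 0.1052 = 0.223824 min⁻¹.
C_ss = Q C_in/(Q + kV) = 1.07959 mol/L; C(t) = C_ss + (C₀ − C_ss) e^(−a t).
C(3.587) = 1.07959 + (0.459414)·e^(−0.223824·3.587) = 1.07959 + (0.459414)·0.448047 = 1.28543 mol/L.

1.285 mol/L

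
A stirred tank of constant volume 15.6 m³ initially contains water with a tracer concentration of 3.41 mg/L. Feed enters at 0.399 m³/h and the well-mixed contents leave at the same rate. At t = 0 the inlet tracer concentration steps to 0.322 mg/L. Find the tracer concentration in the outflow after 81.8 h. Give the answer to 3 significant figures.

0.703 mg/L

Accumulation = in − out for the solute gives V dC/dt = Q(C_in − C).
Time constant τ = V/Q = 15.6/0.399 = 39.098 h.
C approaches C_in exponentially: C(t) = C_in + (C₀ − C_in) e^(−t/τ).
C(81.8) = 0.322 + (3.41 − 0.322)·e^(−81.8/39.098) = 0.322 + (3.0880)·0.12342 = 0.70311 mg/L.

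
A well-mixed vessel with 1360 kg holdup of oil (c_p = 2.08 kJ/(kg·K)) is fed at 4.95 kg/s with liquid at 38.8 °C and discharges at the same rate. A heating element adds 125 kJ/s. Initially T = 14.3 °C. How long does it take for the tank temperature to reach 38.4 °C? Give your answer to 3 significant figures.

295 s

Heat balance on the well-mixed liquid: M c_p dT/dt = ṁ c_p (T_in − T) + 125.
τ = M/ṁ = 274.75 s; T_ss = T_in + Q̇/(ṁ c_p) = 50.941 °C.
T(t) = T_ss + (T₀ − T_ss) e^(−t/τ). Set T = 38.4:
e^(−t/τ) = (38.4 − 50.941)/(14.3 − 50.941) = 0.34226
t = −274.75 · ln(0.34226) = 294.58 s.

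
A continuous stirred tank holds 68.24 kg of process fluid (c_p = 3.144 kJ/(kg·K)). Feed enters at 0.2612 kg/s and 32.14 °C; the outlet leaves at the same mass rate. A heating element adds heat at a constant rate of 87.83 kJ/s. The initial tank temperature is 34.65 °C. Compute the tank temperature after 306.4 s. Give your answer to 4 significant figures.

First-law balance (no shaft work): M c_p dT/dt = ṁ c_p (T_in − T) + 87.83.
τ = M/ṁ = 261.256 s; T_ss = T_in + Q̇/(ṁ c_p) = 32.14 + 87.83/(0.2612·3.144) = 139.092 °C.
Integrating: T(t) = T_ss + (T₀ − T_ss) e^(−t/τ).
T(306.4) = 139.092 + (-104.442)·e^(−306.4/261.256) = 139.092 + (-104.442)·0.309500 = 106.767 °C.

106.8 °C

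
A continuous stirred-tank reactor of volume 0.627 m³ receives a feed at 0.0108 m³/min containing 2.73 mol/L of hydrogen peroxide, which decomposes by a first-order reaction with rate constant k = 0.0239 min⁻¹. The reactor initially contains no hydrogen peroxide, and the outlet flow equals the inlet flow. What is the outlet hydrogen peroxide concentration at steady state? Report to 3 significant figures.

Accumulation = in − out − consumed: V dC/dt = Q C_in − Q C − k V C.
Steady state (dC/dt = 0): C_ss = Q C_in/(Q + kV) = C_in/(1 + kV/Q).
C_ss = 0.0108·2.73/(0.0108 + 0.0239·0.627) = 0.029484/0.025785 = 1.1434 mol/L.

1.14 mol/L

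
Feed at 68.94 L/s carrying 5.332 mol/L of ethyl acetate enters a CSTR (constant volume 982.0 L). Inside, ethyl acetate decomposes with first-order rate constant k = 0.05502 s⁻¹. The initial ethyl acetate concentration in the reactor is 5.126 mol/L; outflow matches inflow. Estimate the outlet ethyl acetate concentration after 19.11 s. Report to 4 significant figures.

Species balance: V dC/dt = Q C_in − Q C − k V C.
This is linear with rate a = Q/V + k = 0.125224 s⁻¹.
C_ss = Q C_in/(Q + kV) = 2.98926 mol/L; C(t) = C_ss + (C₀ − C_ss) e^(−a t).
C(19.11) = 2.98926 + (2.13674)·e^(−0.125224·19.11) = 2.98926 + (2.13674)·0.0913530 = 3.18446 mol/L.

3.184 mol/L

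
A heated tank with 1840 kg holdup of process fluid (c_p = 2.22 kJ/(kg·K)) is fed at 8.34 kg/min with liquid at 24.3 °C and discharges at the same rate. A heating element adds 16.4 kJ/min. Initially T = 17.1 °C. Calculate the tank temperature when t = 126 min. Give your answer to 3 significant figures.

20.6 °C

M c_p dT/dt = ṁ c_p (T_in − T) + Q̇.
τ = M/ṁ = 220.62 min; T_ss = T_in + Q̇/(ṁ c_p) = 24.3 + 16.4/(8.34·2.22) = 25.186 °C.
This is linear first-order; T(t) = T_ss + (T₀ − T_ss) e^(−t/τ).
T(126) = 25.186 + (-8.0858)·e^(−126/220.62) = 25.186 + (-8.0858)·0.56490 = 20.618 °C.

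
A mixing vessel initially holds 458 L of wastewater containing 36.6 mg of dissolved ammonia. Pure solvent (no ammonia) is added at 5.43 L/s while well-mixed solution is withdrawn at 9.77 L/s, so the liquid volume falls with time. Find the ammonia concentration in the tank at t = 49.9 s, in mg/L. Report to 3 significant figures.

0.0359 mg/L

Total volume: dV/dt = Q_in − Q_out = -4.3400 L/s, so V(t) = 458 − 4.3400 t and V(49.9) = 241.43 L.
Solute balance: dm/dt = 0 − Q_out C = −Q_out m/V(t).
dm/m = −Q_out dt/(V₀ − 4.3400 t); integrating gives ln(m/m₀) = −(Q_out/(Q_in−Q_out)) ln(V/V₀).
m = m₀ (V₀/V)^(Q_out/(Q_in−Q_out)) = 36.6 × (458/241.43)^(-2.2512) = 8.6598 mg.
C = m/V = 8.6598/241.43 = 0.035868 mg/L.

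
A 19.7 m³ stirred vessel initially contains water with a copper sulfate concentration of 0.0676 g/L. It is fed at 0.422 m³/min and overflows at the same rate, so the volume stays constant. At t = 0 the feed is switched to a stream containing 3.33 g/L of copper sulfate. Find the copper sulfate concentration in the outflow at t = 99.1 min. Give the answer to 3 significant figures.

Transient balance on the dissolved component: V dC/dt = Q(C_in − C).
Rewrite as dC/dt + C/τ = C_in/τ, τ = V/Q = 46.682 min.
Integrating: C(t) = C_in + (C₀ − C_in) e^(−t/τ).
C(99.1) = 3.33 + (0.0676 − 3.33)·e^(−99.1/46.682) = 3.33 + (-3.2624)·0.11969 = 2.9395 g/L.

2.94 g/L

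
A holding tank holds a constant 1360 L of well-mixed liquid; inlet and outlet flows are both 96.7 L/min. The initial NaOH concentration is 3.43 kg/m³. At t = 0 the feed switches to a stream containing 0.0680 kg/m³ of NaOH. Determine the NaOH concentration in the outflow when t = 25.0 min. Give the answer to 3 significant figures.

0.636 kg/m³

Accumulation = in − out for the solute gives V dC/dt = Q(C_in − C).
Time constant τ = V/Q = 1360/96.7 = 14.064 min.
This is linear first-order; C(t) = C_in + (C₀ − C_in) e^(−t/τ).
C(25.0) = 0.0680 + (3.43 − 0.0680)·e^(−25.0/14.064) = 0.0680 + (3.3620)·0.16905 = 0.63634 kg/m³.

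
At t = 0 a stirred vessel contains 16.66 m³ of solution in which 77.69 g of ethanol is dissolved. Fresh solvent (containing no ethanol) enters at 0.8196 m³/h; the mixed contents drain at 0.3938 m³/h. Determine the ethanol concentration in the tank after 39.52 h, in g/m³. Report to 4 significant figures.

Let m(t) be the amount of ethanol. Volume: V(t) = V₀ + (Q_in − Q_out) t = 16.66 + 0.425800 t; V(39.52) = 33.4876 m³.
Species balance (pure solvent in): dm/dt = −Q_out · m/V(t).
dm/m = −Q_out dt/(V₀ + 0.425800 t); integrating gives ln(m/m₀) = −(Q_out/(Q_in−Q_out)) ln(V/V₀).
m = m₀ (V₀/V)^(Q_out/(Q_in−Q_out)) = 77.69 × (16.66/33.4876)^(0.924847) = 40.7327 g.
C = m/V = 40.7327/33.4876 = 1.21635 g/m³.

1.216 g/m³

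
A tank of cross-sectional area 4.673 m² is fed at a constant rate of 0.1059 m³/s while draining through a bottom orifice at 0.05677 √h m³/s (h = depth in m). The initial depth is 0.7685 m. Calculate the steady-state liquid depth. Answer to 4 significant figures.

3.480 m

Level balance: A dh/dt = 0.1059 − 0.05677 √h. Setting dh/dt = 0:
Q_in = 0.05677 √h_ss ⇒ √h_ss = 0.1059/0.05677 = 1.86542.
h_ss = 1.86542² = 3.47980 m. (Since h₀ = 0.7685 m < h_ss, the level will rise toward this value.)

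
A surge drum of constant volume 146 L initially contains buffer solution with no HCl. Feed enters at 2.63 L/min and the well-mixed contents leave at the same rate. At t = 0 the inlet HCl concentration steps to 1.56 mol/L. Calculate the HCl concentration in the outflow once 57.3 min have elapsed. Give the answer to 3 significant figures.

1.00 mol/L

Species balance on the tank: V dC/dt = Q(C_in − C).
Time constant τ = V/Q = 146/2.63 = 55.513 min.
This is linear first-order; C(t) = C_in + (C₀ − C_in) e^(−t/τ).
C(57.3) = 1.56 + (0 − 1.56)·e^(−57.3/55.513) = 1.56 + (-1.5600)·0.35623 = 1.0043 mol/L.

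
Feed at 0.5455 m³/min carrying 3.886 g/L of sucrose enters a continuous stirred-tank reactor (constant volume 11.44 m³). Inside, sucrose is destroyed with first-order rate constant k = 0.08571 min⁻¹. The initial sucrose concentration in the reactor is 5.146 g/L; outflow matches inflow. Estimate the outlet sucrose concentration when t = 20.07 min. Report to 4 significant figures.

V dC/dt = Q(C_in − C) − k V C.
dC/dt = (Q/V) C_in − (Q/V + k) C; effective rate a = Q/V + k = 0.0476836 + 0.08571 = 0.133394 min⁻¹.
C_ss = Q C_in/(Q + kV) = 1.38911 g/L; C(t) = C_ss + (C₀ − C_ss) e^(−a t).
C(20.07) = 1.38911 + (3.75689)·e^(−0.133394·20.07) = 1.38911 + (3.75689)·0.0687548 = 1.64741 g/L.

1.647 g/L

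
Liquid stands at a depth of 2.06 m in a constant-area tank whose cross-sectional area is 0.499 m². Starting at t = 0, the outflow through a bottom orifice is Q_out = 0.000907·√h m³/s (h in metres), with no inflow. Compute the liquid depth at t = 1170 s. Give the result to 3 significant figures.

0.138 m

Accumulation of liquid (constant cross-section A): A dh/dt = −0.000907 √h.
∫ h^(−1/2) dh = −(0.000907/A) ∫ dt, giving 2√h = 2√h₀ − (0.000907/A) t.
√h = √2.06 − 0.000907·1170/(2·0.499) = 1.4353 − 1.0633 = 0.37195.
h = 0.37195² = 0.13835 m.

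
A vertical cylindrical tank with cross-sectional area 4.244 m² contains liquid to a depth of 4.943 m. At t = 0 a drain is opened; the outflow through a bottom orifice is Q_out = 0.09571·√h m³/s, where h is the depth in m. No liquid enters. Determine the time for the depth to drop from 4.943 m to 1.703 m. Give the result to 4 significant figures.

A dh/dt = −Q_out = −0.09571 √h.
Separate and integrate: 2(√h − √h₀) = −(0.09571/A) t.
t = 2A(√h₀ − √h)/0.09571 = 2·4.244·(√4.943 − √1.703)/0.09571
  = 8.48800 × (2.22329 − 1.30499) / 0.09571 = 81.4386 s.

81.44 s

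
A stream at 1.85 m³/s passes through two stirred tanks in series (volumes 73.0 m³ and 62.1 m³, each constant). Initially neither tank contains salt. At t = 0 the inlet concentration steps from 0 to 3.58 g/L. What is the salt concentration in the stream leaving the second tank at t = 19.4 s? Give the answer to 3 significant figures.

Time constants: τᵢ = Vᵢ/Q for each well-mixed tank.
τ₁ = 73.0/1.85 = 39.459 s; τ₂ = 62.1/1.85 = 33.568 s.
Solving the cascade with C₁(0)=C₂(0)=0 gives C₂(t) = C_in[1 − (τ₁ e^(−t/τ₁) − τ₂ e^(−t/τ₂))/(τ₁ − τ₂)].
At t = 19.4: e^(−t/τ₁) = 0.61162, e^(−t/τ₂) = 0.56105.
C₂ = 3.58·[1 − (39.459·0.61162 − 33.568·0.56105)/(5.8919)] = 3.58·0.10029 = 0.35904 g/L.

0.359 g/L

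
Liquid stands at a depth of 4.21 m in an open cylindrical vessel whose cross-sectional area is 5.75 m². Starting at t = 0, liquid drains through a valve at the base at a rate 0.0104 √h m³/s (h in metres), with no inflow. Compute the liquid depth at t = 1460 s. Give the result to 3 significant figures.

0.535 m

Mass balance (ρ constant): A dh/dt = −0.0104 √h.
This is separable: 2 d(√h)/dt = −0.0104/A, so √h = √h₀ − (0.0104/(2A)) t.
√h = √4.21 − 0.0104·1460/(2·5.75) = 2.0518 − 1.3203 = 0.73148.
h = 0.73148² = 0.53506 m.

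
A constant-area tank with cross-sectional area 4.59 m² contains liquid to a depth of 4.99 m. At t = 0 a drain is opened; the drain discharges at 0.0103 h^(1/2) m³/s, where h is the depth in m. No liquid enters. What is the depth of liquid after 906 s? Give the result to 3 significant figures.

1.48 m

With no inflow, A dh/dt = −0.0103 √h.
This is separable: 2 d(√h)/dt = −0.0103/A, so √h = √h₀ − (0.0103/(2A)) t.
√h = √4.99 − 0.0103·906/(2·4.59) = 2.2338 − 1.0165 = 1.2173.
h = 1.2173² = 1.4818 m.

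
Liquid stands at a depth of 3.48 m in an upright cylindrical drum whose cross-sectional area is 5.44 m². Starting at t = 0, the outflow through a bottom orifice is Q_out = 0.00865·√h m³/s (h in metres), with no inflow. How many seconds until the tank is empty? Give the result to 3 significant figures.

2350 s

A dh/dt = −Q_out = −0.00865 √h.
This is separable: 2 d(√h)/dt = −0.00865/A, so √h = √h₀ − (0.00865/(2A)) t.
Tank is empty when √h = 0: t_empty = 2A√h₀/0.00865.
t_empty = 2·5.44·√3.48/0.00865 = 10.880·1.8655/0.00865 = 2346.4 s.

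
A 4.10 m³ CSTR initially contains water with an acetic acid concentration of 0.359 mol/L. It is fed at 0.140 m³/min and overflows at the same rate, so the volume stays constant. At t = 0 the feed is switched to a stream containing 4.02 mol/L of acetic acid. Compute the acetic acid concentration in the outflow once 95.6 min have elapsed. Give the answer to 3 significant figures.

Species balance on the tank: V dC/dt = Q(C_in − C).
So dC/dt = (C_in − C)/τ with τ = V/Q = 4.10/0.140 = 29.286 min.
This is linear first-order; C(t) = C_in + (C₀ − C_in) e^(−t/τ).
C(95.6) = 4.02 + (0.359 − 4.02)·e^(−95.6/29.286) = 4.02 + (-3.6610)·0.038220 = 3.8801 mol/L.

3.88 mol/L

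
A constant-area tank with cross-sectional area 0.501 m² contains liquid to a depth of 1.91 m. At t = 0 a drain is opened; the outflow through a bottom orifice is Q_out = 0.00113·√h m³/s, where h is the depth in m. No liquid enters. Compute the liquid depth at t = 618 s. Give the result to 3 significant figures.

With no inflow, A dh/dt = −0.00113 √h.
∫ h^(−1/2) dh = −(0.00113/A) ∫ dt, giving 2√h = 2√h₀ − (0.00113/A) t.
√h = √1.91 − 0.00113·618/(2·0.501) = 1.3820 − 0.69695 = 0.68508.
h = 0.68508² = 0.46934 m.

0.469 m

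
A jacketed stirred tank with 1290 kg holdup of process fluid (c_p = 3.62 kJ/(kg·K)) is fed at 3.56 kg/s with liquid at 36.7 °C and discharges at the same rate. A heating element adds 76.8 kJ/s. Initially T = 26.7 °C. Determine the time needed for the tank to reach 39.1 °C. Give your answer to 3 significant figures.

544 s

Energy balance: M c_p dT/dt = ṁ c_p (T_in − T) + 76.8.
τ = M/ṁ = 362.36 s; T_ss = T_in + Q̇/(ṁ c_p) = 42.659 °C.
T(t) = T_ss + (T₀ − T_ss) e^(−t/τ). Set T = 39.1:
e^(−t/τ) = (39.1 − 42.659)/(26.7 − 42.659) = 0.22303
t = −362.36 · ln(0.22303) = 543.70 s.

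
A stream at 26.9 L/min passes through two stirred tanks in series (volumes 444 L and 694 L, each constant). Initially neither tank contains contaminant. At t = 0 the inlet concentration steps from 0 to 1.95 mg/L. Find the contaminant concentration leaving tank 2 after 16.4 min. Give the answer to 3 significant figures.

0.366 mg/L

Species balance on tank i: dCᵢ/dt = (Cᵢ₋₁ − Cᵢ)/τᵢ with τᵢ = Vᵢ/Q.
τ₁ = 444/26.9 = 16.506 min; τ₂ = 694/26.9 = 25.799 min.
Solving the cascade with C₁(0)=C₂(0)=0 gives C₂(t) = C_in[1 − (τ₁ e^(−t/τ₁) − τ₂ e^(−t/τ₂))/(τ₁ − τ₂)].
At t = 16.4: e^(−t/τ₁) = 0.37024, e^(−t/τ₂) = 0.52958.
C₂ = 1.95·[1 − (16.506·0.37024 − 25.799·0.52958)/(-9.2937)] = 1.95·0.18744 = 0.36551 mg/L.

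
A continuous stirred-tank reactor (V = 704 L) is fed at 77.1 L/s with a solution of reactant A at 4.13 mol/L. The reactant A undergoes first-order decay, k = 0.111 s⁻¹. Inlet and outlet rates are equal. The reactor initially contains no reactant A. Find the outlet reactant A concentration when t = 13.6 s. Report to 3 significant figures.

Species balance: V dC/dt = Q C_in − Q C − k V C.
dC/dt = (Q/V) C_in − (Q/V + k) C; effective rate a = Q/V + k = 0.10952 + 0.111 = 0.22052 s⁻¹.
C_ss = Q C_in/(Q + kV) = 2.0511 mol/L; C(t) = C_ss + (C₀ − C_ss) e^(−a t).
C(13.6) = 2.0511 + (-2.0511)·e^(−0.22052·13.6) = 2.0511 + (-2.0511)·0.049835 = 1.9489 mol/L.

1.95 mol/L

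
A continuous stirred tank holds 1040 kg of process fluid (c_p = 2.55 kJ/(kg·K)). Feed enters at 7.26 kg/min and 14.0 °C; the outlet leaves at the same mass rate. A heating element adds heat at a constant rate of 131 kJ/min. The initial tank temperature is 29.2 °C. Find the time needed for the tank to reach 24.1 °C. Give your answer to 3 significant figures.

142 min

M c_p dT/dt = ṁ c_p (T_in − T) + Q̇.
τ = M/ṁ = 143.25 min; T_ss = T_in + Q̇/(ṁ c_p) = 21.076 °C.
T(t) = T_ss + (T₀ − T_ss) e^(−t/τ). Set T = 24.1:
e^(−t/τ) = (24.1 − 21.076)/(29.2 − 21.076) = 0.37222
t = −143.25 · ln(0.37222) = 141.57 min.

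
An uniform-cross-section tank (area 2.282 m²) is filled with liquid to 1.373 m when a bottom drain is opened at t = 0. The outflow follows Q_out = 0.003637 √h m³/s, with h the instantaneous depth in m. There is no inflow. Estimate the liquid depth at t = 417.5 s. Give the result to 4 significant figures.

With no inflow, A dh/dt = −0.003637 √h.
Separate and integrate: 2(√h − √h₀) = −(0.003637/A) t.
√h = √1.373 − 0.003637·417.5/(2·2.282) = 1.17175 − 0.332701 = 0.839050.
h = 0.839050² = 0.704005 m.

0.7040 m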